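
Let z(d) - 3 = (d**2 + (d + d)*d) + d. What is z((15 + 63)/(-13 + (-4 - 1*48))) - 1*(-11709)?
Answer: 292878/25 ≈ 11715.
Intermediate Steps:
z(d) = 3 + d + 3*d**2 (z(d) = 3 + ((d**2 + (d + d)*d) + d) = 3 + ((d**2 + (2*d)*d) + d) = 3 + ((d**2 + 2*d**2) + d) = 3 + (3*d**2 + d) = 3 + (d + 3*d**2) = 3 + d + 3*d**2)
z((15 + 63)/(-13 + (-4 - 1*48))) - 1*(-11709) = (3 + (15 + 63)/(-13 + (-4 - 1*48)) + 3*((15 + 63)/(-13 + (-4 - 1*48)))**2) - 1*(-11709) = (3 + 78/(-13 + (-4 - 48)) + 3*(78/(-13 + (-4 - 48)))**2) + 11709 = (3 + 78/(-13 - 52) + 3*(78/(-13 - 52))**2) + 11709 = (3 + 78/(-65) + 3*(78/(-65))**2) + 11709 = (3 + 78*(-1/65) + 3*(78*(-1/65))**2) + 11709 = (3 - 6/5 + 3*(-6/5)**2) + 11709 = (3 - 6/5 + 3*(36/25)) + 11709 = (3 - 6/5 + 108/25) + 11709 = 153/25 + 11709 = 292878/25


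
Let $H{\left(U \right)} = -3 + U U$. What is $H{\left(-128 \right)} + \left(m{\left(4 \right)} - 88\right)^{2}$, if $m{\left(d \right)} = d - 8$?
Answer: $24845$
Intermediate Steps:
$H{\left(U \right)} = -3 + U^{2}$
$m{\left(d \right)} = -8 + d$
$H{\left(-128 \right)} + \left(m{\left(4 \right)} - 88\right)^{2} = \left(-3 + \left(-128\right)^{2}\right) + \left(\left(-8 + 4\right) - 88\right)^{2} = \left(-3 + 16384\right) + \left(-4 - 88\right)^{2} = 16381 + \left(-92\right)^{2} = 16381 + 8464 = 24845$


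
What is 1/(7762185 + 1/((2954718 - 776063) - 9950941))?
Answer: 7772286/60329921804909 ≈ 1.2883e-7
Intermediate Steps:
1/(7762185 + 1/((2954718 - 776063) - 9950941)) = 1/(7762185 + 1/(2178655 - 9950941)) = 1/(7762185 + 1/(-7772286)) = 1/(7762185 - 1/7772286) = 1/(60329921804909/7772286) = 7772286/60329921804909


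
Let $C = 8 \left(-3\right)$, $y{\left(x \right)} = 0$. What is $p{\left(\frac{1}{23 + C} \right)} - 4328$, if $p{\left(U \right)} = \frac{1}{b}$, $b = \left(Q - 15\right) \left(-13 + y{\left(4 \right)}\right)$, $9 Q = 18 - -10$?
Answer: $- \frac{6020239}{1391} \approx -4328.0$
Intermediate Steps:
$Q = \frac{28}{9}$ ($Q = \frac{18 - -10}{9} = \frac{18 + 10}{9} = \frac{1}{9} \cdot 28 = \frac{28}{9} \approx 3.1111$)
$b = \frac{1391}{9}$ ($b = \left(\frac{28}{9} - 15\right) \left(-13 + 0\right) = \left(- \frac{107}{9}\right) \left(-13\right) = \frac{1391}{9} \approx 154.56$)
$C = -24$
$p{\left(U \right)} = \frac{9}{1391}$ ($p{\left(U \right)} = \frac{1}{\frac{1391}{9}} = \frac{9}{1391}$)
$p{\left(\frac{1}{23 + C} \right)} - 4328 = \frac{9}{1391} - 4328 = - \frac{6020239}{1391}$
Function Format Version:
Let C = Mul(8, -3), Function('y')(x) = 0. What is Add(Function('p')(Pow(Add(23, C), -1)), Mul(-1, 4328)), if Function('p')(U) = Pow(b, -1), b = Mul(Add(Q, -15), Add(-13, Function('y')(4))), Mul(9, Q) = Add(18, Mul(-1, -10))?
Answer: Rational(-6020239, 1391) ≈ -4328.0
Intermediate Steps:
Q = Rational(28, 9) (Q = Mul(Rational(1, 9), Add(18, Mul(-1, -10))) = Mul(Rational(1, 9), Add(18, 10)) = Mul(Rational(1, 9), 28) = Rational(28, 9) ≈ 3.1111)
b = Rational(1391, 9) (b = Mul(Add(Rational(28, 9), -15), Add(-13, 0)) = Mul(Rational(-107, 9), -13) = Rational(1391, 9) ≈ 154.56)
C = -24
Function('p')(U) = Rational(9, 1391) (Function('p')(U) = Pow(Rational(1391, 9), -1) = Rational(9, 1391))
Add(Function('p')(Pow(Add(23, C), -1)), Mul(-1, 4328)) = Add(Rational(9, 1391), Mul(-1, 4328)) = Add(Rational(9, 1391), -4328) = Rational(-6020239, 1391)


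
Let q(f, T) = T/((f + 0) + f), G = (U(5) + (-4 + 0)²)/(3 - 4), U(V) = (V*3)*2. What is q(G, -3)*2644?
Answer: 1983/23 ≈ 86.217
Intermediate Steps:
U(V) = 6*V (U(V) = (3*V)*2 = 6*V)
G = -46 (G = (6*5 + (-4 + 0)²)/(3 - 4) = (30 + (-4)²)/(-1) = (30 + 16)*(-1) = 46*(-1) = -46)
q(f, T) = T/(2*f) (q(f, T) = T/(f + f) = T/((2*f)) = T*(1/(2*f)) = T/(2*f))
q(G, -3)*2644 = ((½)*(-3)/(-46))*2644 = ((½)*(-3)*(-1/46))*2644 = (3/92)*2644 = 1983/23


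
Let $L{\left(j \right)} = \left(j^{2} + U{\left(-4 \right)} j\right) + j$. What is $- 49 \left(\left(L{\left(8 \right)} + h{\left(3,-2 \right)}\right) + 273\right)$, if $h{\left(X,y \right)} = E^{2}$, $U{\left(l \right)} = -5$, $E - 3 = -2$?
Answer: $-14994$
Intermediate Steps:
$E = 1$ ($E = 3 - 2 = 1$)
$h{\left(X,y \right)} = 1$ ($h{\left(X,y \right)} = 1^{2} = 1$)
$L{\left(j \right)} = j^{2} - 4 j$ ($L{\left(j \right)} = \left(j^{2} - 5 j\right) + j = j^{2} - 4 j$)
$- 49 \left(\left(L{\left(8 \right)} + h{\left(3,-2 \right)}\right) + 273\right) = - 49 \left(\left(8 \left(-4 + 8\right) + 1\right) + 273\right) = - 49 \left(\left(8 \cdot 4 + 1\right) + 273\right) = - 49 \left(\left(32 + 1\right) + 273\right) = - 49 \left(33 + 273\right) = \left(-49\right) 306 = -14994$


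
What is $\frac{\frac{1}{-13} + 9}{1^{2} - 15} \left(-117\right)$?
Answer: $\frac{522}{7} \approx 74.571$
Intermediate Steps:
$\frac{\frac{1}{-13} + 9}{1^{2} - 15} \left(-117\right) = \frac{- \frac{1}{13} + 9}{1 - 15} \left(-117\right) = \frac{116}{13 \left(-14\right)} \left(-117\right) = \frac{116}{13} \left(- \frac{1}{14}\right) \left(-117\right) = \left(- \frac{58}{91}\right) \left(-117\right) = \frac{522}{7}$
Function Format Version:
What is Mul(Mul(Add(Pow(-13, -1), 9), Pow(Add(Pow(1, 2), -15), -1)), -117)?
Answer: Rational(522, 7) ≈ 74.571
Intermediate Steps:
Mul(Mul(Add(Pow(-13, -1), 9), Pow(Add(Pow(1, 2), -15), -1)), -117) = Mul(Mul(Add(Rational(-1, 13), 9), Pow(Add(1, -15), -1)), -117) = Mul(Mul(Rational(116, 13), Pow(-14, -1)), -117) = Mul(Mul(Rational(116, 13), Rational(-1, 14)), -117) = Mul(Rational(-58, 91), -117) = Rational(522, 7)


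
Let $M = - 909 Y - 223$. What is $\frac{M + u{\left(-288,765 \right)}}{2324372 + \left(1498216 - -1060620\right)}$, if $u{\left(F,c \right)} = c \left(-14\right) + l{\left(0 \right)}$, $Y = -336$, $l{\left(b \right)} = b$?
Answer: $\frac{294491}{4883208} \approx 0.060307$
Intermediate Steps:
$u{\left(F,c \right)} = - 14 c$ ($u{\left(F,c \right)} = c \left(-14\right) + 0 = - 14 c + 0 = - 14 c$)
$M = 305201$ ($M = \left(-909\right) \left(-336\right) - 223 = 305424 - 223 = 305201$)
$\frac{M + u{\left(-288,765 \right)}}{2324372 + \left(1498216 - -1060620\right)} = \frac{305201 - 10710}{2324372 + \left(1498216 - -1060620\right)} = \frac{305201 - 10710}{2324372 + \left(1498216 + 1060620\right)} = \frac{294491}{2324372 + 2558836} = \frac{294491}{4883208}$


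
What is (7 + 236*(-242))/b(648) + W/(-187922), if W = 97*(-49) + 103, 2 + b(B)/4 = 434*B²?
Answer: 54498414945/2209457561416 ≈ 0.024666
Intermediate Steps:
b(B) = -8 + 1736*B² (b(B) = -8 + 4*(434*B²) = -8 + 1736*B²)
W = -4650 (W = -4753 + 103 = -4650)
(7 + 236*(-242))/b(648) + W/(-187922) = (7 + 236*(-242))/(-8 + 1736*648²) - 4650/(-187922) = (7 - 57112)/(-8 + 1736*419904) - 4650*(-1/187922) = -57105/(-8 + 728953344) + 75/3031 = -57105/728953336 + 75/3031 = 54498414945/2209457561416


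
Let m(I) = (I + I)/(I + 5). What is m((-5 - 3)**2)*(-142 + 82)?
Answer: -2560/23 ≈ -111.30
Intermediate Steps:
m(I) = 2*I/(5 + I) (m(I) = (2*I)/(5 + I) = 2*I/(5 + I))
m((-5 - 3)**2)*(-142 + 82) = (2*(-5 - 3)**2/(5 + (-5 - 3)**2))*(-142 + 82) = (2*(-8)**2/(5 + (-8)**2))*(-60) = (2*64/(5 + 64))*(-60) = (2*64/69)*(-60) = (2*64*(1/69))*(-60) = (128/69)*(-60) = -2560/23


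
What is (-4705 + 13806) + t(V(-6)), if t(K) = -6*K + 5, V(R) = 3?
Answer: 9088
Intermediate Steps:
t(K) = 5 - 6*K
(-4705 + 13806) + t(V(-6)) = (-4705 + 13806) + (5 - 6*3) = 9101 + (5 - 18) = 9101 - 13 = 9088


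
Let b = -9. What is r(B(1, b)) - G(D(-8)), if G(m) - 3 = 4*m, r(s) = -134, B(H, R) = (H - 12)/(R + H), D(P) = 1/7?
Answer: -963/7 ≈ -137.57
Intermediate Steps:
D(P) = ⅐
B(H, R) = (-12 + H)/(H + R)
G(m) = 3 + 4*m
r(B(1, b)) - G(D(-8)) = -134 - (3 + 4*(⅐)) = -134 - (3 + 4/7) = -134 - 1*25/7 = -134 - 25/7 = -963/7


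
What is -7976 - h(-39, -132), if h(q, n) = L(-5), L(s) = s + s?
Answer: -7966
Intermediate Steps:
L(s) = 2*s
h(q, n) = -10 (h(q, n) = 2*(-5) = -10)
-7976 - h(-39, -132) = -7976 - 1*(-10) = -7976 + 10 = -7966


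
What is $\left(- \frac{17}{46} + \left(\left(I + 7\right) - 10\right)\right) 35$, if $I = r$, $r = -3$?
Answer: $- \frac{10255}{46} \approx -222.93$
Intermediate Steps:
$I = -3$
$\left(- \frac{17}{46} + \left(\left(I + 7\right) - 10\right)\right) 35 = \left(- \frac{17}{46} + \left(\left(-3 + 7\right) - 10\right)\right) 35 = \left(\left(-17\right) \frac{1}{46} + \left(4 - 10\right)\right) 35 = \left(- \frac{17}{46} - 6\right) 35 = \left(- \frac{293}{46}\right) 35 = - \frac{10255}{46}$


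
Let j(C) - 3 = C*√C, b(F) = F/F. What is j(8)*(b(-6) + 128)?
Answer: 387 + 2064*√2 ≈ 3305.9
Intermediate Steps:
b(F) = 1
j(C) = 3 + C^(3/2) (j(C) = 3 + C*√C = 3 + C^(3/2))
j(8)*(b(-6) + 128) = (3 + 8^(3/2))*(1 + 128) = (3 + 16*√2)*129 = 387 + 2064*√2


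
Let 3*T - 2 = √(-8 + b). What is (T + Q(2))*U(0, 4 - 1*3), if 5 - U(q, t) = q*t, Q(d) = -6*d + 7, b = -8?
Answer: -65/3 + 20*I/3 ≈ -21.667 + 6.6667*I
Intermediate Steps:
Q(d) = 7 - 6*d
U(q, t) = 5 - q*t
T = ⅔ + 4*I/3 (T = ⅔ + √(-8 - 8)/3 = ⅔ + √(-16)/3 = ⅔ + (4*I)/3 = ⅔ + 4*I/3 ≈ 0.66667 + 1.3333*I)
(T + Q(2))*U(0, 4 - 1*3) = ((⅔ + 4*I/3) + (7 - 6*2))*(5 - 1*0*(4 - 1*3)) = ((⅔ + 4*I/3) + (7 - 12))*(5 - 1*0*(4 - 3)) = ((⅔ + 4*I/3) - 5)*(5 - 1*0*1) = (-13/3 + 4*I/3)*(5 + 0) = (-13/3 + 4*I/3)*5 = -65/3 + 20*I/3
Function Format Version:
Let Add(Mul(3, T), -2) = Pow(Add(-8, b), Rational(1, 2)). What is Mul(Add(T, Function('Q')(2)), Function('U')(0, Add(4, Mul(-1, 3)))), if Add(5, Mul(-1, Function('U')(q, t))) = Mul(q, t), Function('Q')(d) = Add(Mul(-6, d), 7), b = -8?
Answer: Add(Rational(-65, 3), Mul(Rational(20, 3), I)) ≈ Add(-21.667, Mul(6.6667, I))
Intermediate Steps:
Function('Q')(d) = Add(7, Mul(-6, d))
Function('U')(q, t) = Add(5, Mul(-1, q, t)) (Function('U')(q, t) = Add(5, Mul(-1, Mul(q, t))) = Add(5, Mul(-1, q, t)))
T = Add(Rational(2, 3), Mul(Rational(4, 3), I)) (T = Add(Rational(2, 3), Mul(Rational(1, 3), Pow(Add(-8, -8), Rational(1, 2)))) = Add(Rational(2, 3), Mul(Rational(1, 3), Pow(-16, Rational(1, 2)))) = Add(Rational(2, 3), Mul(Rational(1, 3), Mul(4, I))) = Add(Rational(2, 3), Mul(Rational(4, 3), I)) ≈ Add(0.66667, Mul(1.3333, I)))
Mul(Add(T, Function('Q')(2)), Function('U')(0, Add(4, Mul(-1, 3)))) = Mul(Add(Add(Rational(2, 3), Mul(Rational(4, 3), I)), Add(7, Mul(-6, 2))), Add(5, Mul(-1, 0, Add(4, Mul(-1, 3))))) = Mul(Add(Add(Rational(2, 3), Mul(Rational(4, 3), I)), Add(7, -12)), Add(5, Mul(-1, 0, Add(4, -3)))) = Mul(Add(Add(Rational(2, 3), Mul(Rational(4, 3), I)), -5), Add(5, Mul(-1, 0, 1))) = Mul(Add(Rational(-13, 3), Mul(Rational(4, 3), I)), Add(5, 0)) = Mul(Add(Rational(-13, 3), Mul(Rational(4, 3), I)), 5) = Add(Rational(-65, 3), Mul(Rational(20, 3), I))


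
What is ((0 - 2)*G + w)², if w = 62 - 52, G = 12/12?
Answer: 64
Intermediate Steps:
G = 1 (G = 12*(1/12) = 1)
w = 10
((0 - 2)*G + w)² = ((0 - 2)*1 + 10)² = (-2*1 + 10)² = (-2 + 10)² = 8² = 64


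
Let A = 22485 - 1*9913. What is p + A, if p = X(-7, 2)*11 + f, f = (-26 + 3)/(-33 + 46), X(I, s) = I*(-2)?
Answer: 165415/13 ≈ 12724.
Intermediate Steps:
X(I, s) = -2*I
f = -23/13 ≈ -1.7692
p = 1979/13 (p = -2*(-7)*11 - 23/13 = 14*11 - 23/13 = 154 - 23/13 = 1979/13 ≈ 152.23)
A = 12572 (A = 22485 - 9913 = 12572)
p + A = 1979/13 + 12572 = 165415/13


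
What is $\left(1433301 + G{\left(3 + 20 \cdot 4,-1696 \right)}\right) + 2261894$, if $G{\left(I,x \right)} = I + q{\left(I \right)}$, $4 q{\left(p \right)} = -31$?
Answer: $\frac{14781081}{4} \approx 3.6953 \cdot 10^{6}$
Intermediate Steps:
$q{\left(p \right)} = - \frac{31}{4}$ ($q{\left(p \right)} = \frac{1}{4} \left(-31\right) = - \frac{31}{4}$)
$G{\left(I,x \right)} = - \frac{31}{4} + I$ ($G{\left(I,x \right)} = I - \frac{31}{4} = - \frac{31}{4} + I$)
$\left(1433301 + G{\left(3 + 20 \cdot 4,-1696 \right)}\right) + 2261894 = \left(1433301 + \left(- \frac{31}{4} + \left(3 + 20 \cdot 4\right)\right)\right) + 2261894 = \left(1433301 + \left(- \frac{31}{4} + \left(3 + 80\right)\right)\right) + 2261894 = \left(1433301 + \left(- \frac{31}{4} + 83\right)\right) + 2261894 = \left(1433301 + \frac{301}{4}\right) + 2261894 = \frac{5733505}{4} + 2261894 = \frac{14781081}{4}$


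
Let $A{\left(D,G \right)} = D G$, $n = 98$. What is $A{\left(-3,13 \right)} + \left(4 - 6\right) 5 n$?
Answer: $-1019$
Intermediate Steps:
$A{\left(-3,13 \right)} + \left(4 - 6\right) 5 n = \left(-3\right) 13 + \left(4 - 6\right) 5 \cdot 98 = -39 + \left(-2\right) 5 \cdot 98 = -39 - 980 = -1019$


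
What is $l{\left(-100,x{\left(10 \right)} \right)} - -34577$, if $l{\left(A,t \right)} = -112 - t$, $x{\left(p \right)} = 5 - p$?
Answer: $34470$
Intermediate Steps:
$l{\left(-100,x{\left(10 \right)} \right)} - -34577 = \left(-112 - \left(5 - 10\right)\right) - -34577 = \left(-112 - \left(5 - 10\right)\right) + 34577 = \left(-112 - -5\right) + 34577 = \left(-112 + 5\right) + 34577 = -107 + 34577 = 34470$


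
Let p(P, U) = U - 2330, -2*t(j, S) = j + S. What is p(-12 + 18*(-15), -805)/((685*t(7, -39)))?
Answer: -627/2192 ≈ -0.28604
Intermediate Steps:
t(j, S) = -S/2 - j/2 (t(j, S) = -(j + S)/2 = -(S + j)/2 = -S/2 - j/2)
p(P, U) = -2330 + U
p(-12 + 18*(-15), -805)/((685*t(7, -39))) = (-2330 - 805)/((685*(-½*(-39) - ½*7))) = -3135*1/(685*(39/2 - 7/2)) = -3135/(685*16) = -3135/10960 = -3135*1/10960 = -627/2192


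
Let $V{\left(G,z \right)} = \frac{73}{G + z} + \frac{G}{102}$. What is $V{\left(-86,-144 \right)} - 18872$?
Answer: $- \frac{221382173}{11730} \approx -18873.0$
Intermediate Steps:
$V{\left(G,z \right)} = \frac{73}{G + z} + \frac{G}{102}$ ($V{\left(G,z \right)} = \frac{73}{G + z} + G \frac{1}{102} = \frac{73}{G + z} + \frac{G}{102}$)
$V{\left(-86,-144 \right)} - 18872 = \frac{7446 + \left(-86\right)^{2} - -12384}{102 \left(-86 - 144\right)} - 18872 = \frac{7446 + 7396 + 12384}{102 \left(-230\right)} - 18872 = \frac{1}{102} \left(- \frac{1}{230}\right) 27226 - 18872 = - \frac{13613}{11730} - 18872 = - \frac{221382173}{11730}$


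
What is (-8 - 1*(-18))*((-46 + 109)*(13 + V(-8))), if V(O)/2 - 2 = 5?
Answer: 17010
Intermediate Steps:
V(O) = 14 (V(O) = 4 + 2*5 = 4 + 10 = 14)
(-8 - 1*(-18))*((-46 + 109)*(13 + V(-8))) = (-8 - 1*(-18))*((-46 + 109)*(13 + 14)) = (-8 + 18)*(63*27) = 10*1701 = 17010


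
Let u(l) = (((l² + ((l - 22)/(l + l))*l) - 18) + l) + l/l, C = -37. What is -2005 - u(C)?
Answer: -6581/2 ≈ -3290.5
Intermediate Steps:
u(l) = -28 + l² + 3*l/2 (u(l) = (((l² + ((-22 + l)/((2*l)))*l) - 18) + l) + 1 = (((l² + ((-22 + l)*(1/(2*l)))*l) - 18) + l) + 1 = (((l² + ((-22 + l)/(2*l))*l) - 18) + l) + 1 = (((l² + (-11 + l/2)) - 18) + l) + 1 = (((-11 + l² + l/2) - 18) + l) + 1 = ((-29 + l² + l/2) + l) + 1 = (-29 + l² + 3*l/2) + 1 = -28 + l² + 3*l/2)
-2005 - u(C) = -2005 - (-28 + (-37)² + (3/2)*(-37)) = -2005 - (-28 + 1369 - 111/2) = -2005 - 1*2571/2 = -2005 - 2571/2 = -6581/2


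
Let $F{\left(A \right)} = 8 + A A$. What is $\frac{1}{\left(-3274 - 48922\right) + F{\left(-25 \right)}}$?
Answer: $- \frac{1}{51563} \approx -1.9394 \cdot 10^{-5}$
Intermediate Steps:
$F{\left(A \right)} = 8 + A^{2}$
$\frac{1}{\left(-3274 - 48922\right) + F{\left(-25 \right)}} = \frac{1}{\left(-3274 - 48922\right) + \left(8 + \left(-25\right)^{2}\right)} = \frac{1}{\left(-3274 - 48922\right) + \left(8 + 625\right)} = \frac{1}{-52196 + 633} = \frac{1}{-51563} = - \frac{1}{51563}$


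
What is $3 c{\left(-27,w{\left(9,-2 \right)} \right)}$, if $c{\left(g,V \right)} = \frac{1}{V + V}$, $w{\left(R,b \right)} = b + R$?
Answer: $\frac{3}{14} \approx 0.21429$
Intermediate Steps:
$w{\left(R,b \right)} = R + b$
$c{\left(g,V \right)} = \frac{1}{2 V}$
$3 c{\left(-27,w{\left(9,-2 \right)} \right)} = 3 \frac{1}{2 \left(9 - 2\right)} = 3 \frac{1}{2 \cdot 7} = 3 \cdot \frac{1}{2} \cdot \frac{1}{7} = 3 \cdot \frac{1}{14} = \frac{3}{14}$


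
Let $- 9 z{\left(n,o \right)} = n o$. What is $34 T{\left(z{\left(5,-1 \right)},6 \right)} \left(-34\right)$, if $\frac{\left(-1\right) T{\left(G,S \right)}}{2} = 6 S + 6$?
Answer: $97104$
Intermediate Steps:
$z{\left(n,o \right)} = - \frac{n o}{9}$
$T{\left(G,S \right)} = -12 - 12 S$ ($T{\left(G,S \right)} = - 2 \left(6 S + 6\right) = - 2 \left(6 + 6 S\right) = -12 - 12 S$)
$34 T{\left(z{\left(5,-1 \right)},6 \right)} \left(-34\right) = 34 \left(-12 - 72\right) \left(-34\right) = 34 \left(-84\right) \left(-34\right) = \left(-2856\right) \left(-34\right) = 97104$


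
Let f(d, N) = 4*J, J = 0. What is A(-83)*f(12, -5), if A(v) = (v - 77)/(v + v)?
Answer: 0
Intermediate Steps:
A(v) = (-77 + v)/(2*v) (A(v) = (-77 + v)/((2*v)) = (-77 + v)*(1/(2*v)) = (-77 + v)/(2*v))
f(d, N) = 0 (f(d, N) = 4*0 = 0)
A(-83)*f(12, -5) = ((1/2)*(-77 - 83)/(-83))*0 = ((1/2)*(-1/83)*(-160))*0 = (80/83)*0 = 0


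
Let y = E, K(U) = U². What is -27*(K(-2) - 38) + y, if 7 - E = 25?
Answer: 900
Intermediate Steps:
E = -18 (E = 7 - 1*25 = 7 - 25 = -18)
y = -18
-27*(K(-2) - 38) + y = -27*((-2)² - 38) - 18 = -27*(4 - 38) - 18 = -27*(-34) - 18 = 918 - 18 = 900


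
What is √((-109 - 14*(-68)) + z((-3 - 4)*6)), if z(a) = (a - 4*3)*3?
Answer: √681 ≈ 26.096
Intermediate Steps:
z(a) = -36 + 3*a (z(a) = (a - 12)*3 = (-12 + a)*3 = -36 + 3*a)
√((-109 - 14*(-68)) + z((-3 - 4)*6)) = √((-109 - 14*(-68)) + (-36 + 3*((-3 - 4)*6))) = √((-109 + 952) + (-36 + 3*(-7*6))) = √(843 + (-36 + 3*(-42))) = √(843 + (-36 - 126)) = √(843 - 162) = √681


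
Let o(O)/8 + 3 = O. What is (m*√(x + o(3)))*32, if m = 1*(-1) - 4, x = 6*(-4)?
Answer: -320*I*√6 ≈ -783.84*I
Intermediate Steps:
x = -24
o(O) = -24 + 8*O
m = -5 (m = -1 - 4 = -5)
(m*√(x + o(3)))*32 = -5*√(-24 + (-24 + 8*3))*32 = -5*√(-24 + (-24 + 24))*32 = -5*√(-24 + 0)*32 = -10*I*√6*32 = -320*I*√6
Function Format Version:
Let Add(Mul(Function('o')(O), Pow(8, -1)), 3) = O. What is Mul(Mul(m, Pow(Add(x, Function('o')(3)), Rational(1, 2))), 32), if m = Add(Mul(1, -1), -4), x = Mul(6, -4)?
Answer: Mul(-320, I, Pow(6, Rational(1, 2))) ≈ Mul(-783.84, I)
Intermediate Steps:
x = -24
Function('o')(O) = Add(-24, Mul(8, O))
m = -5 (m = Add(-1, -4) = -5)
Mul(Mul(m, Pow(Add(x, Function('o')(3)), Rational(1, 2))), 32) = Mul(Mul(-5, Pow(Add(-24, Add(-24, Mul(8, 3))), Rational(1, 2))), 32) = Mul(Mul(-5, Pow(Add(-24, Add(-24, 24)), Rational(1, 2))), 32) = Mul(Mul(-5, Pow(Add(-24, 0), Rational(1, 2))), 32) = Mul(Mul(-5, Pow(-24, Rational(1, 2))), 32) = Mul(Mul(-5, Mul(2, I, Pow(6, Rational(1, 2)))), 32) = Mul(Mul(-10, I, Pow(6, Rational(1, 2))), 32) = Mul(-320, I, Pow(6, Rational(1, 2)))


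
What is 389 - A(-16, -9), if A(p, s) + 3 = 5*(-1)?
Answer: 397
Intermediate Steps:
A(p, s) = -8 (A(p, s) = -3 + 5*(-1) = -3 - 5 = -8)
389 - A(-16, -9) = 389 - 1*(-8) = 389 + 8 = 397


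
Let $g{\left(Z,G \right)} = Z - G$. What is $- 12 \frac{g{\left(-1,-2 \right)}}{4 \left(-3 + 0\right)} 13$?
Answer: $13$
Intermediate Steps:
$- 12 \frac{g{\left(-1,-2 \right)}}{4 \left(-3 + 0\right)} 13 = - 12 \frac{-1 - -2}{4 \left(-3 + 0\right)} 13 = - 12 \frac{-1 + 2}{4 \left(-3\right)} 13 = - 12 \cdot 1 \frac{1}{-12} \cdot 13 = - 12 \cdot 1 \left(- \frac{1}{12}\right) 13 = \left(-12\right) \left(- \frac{1}{12}\right) 13 = 1 \cdot 13 = 13$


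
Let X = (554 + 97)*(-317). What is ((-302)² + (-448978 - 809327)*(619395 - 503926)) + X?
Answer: -145295335208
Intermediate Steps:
X = -206367 (X = 651*(-317) = -206367)
((-302)² + (-448978 - 809327)*(619395 - 503926)) + X = ((-302)² + (-448978 - 809327)*(619395 - 503926)) - 206367 = (91204 - 1258305*115469) - 206367 = (91204 - 145295220045) - 206367 = -145295128841 - 206367 = -145295335208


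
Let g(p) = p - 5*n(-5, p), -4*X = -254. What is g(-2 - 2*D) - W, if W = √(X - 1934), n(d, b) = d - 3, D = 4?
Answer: 30 - I*√7482/2 ≈ 30.0 - 43.249*I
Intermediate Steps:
X = 127/2 (X = -¼*(-254) = 127/2 ≈ 63.500)
n(d, b) = -3 + d
g(p) = 40 + p (g(p) = p - 5*(-3 - 5) = p - 5*(-8) = p + 40 = 40 + p)
W = I*√7482/2 (W = √(127/2 - 1934) = √(-3741/2) = I*√7482/2 ≈ 43.249*I)
g(-2 - 2*D) - W = (40 + (-2 - 2*4)) - I*√7482/2 = (40 + (-2 - 8)) - I*√7482/2 = (40 - 10) - I*√7482/2 = 30 - I*√7482/2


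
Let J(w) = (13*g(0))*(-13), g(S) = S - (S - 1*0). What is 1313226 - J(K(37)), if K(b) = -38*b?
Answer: 1313226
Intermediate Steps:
g(S) = 0 (g(S) = S - (S + 0) = S - S = 0)
J(w) = 0 (J(w) = (13*0)*(-13) = 0*(-13) = 0)
1313226 - J(K(37)) = 1313226 - 1*0 = 1313226 + 0 = 1313226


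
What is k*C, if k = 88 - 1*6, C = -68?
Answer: -5576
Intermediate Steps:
k = 82 (k = 88 - 6 = 82)
k*C = 82*(-68) = -5576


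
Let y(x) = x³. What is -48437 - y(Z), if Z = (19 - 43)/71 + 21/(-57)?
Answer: -118907685175736/2454911549 ≈ -48437.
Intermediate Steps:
Z = -953/1349 (Z = -24*1/71 + 21*(-1/57) = -24/71 - 7/19 = -953/1349 ≈ -0.70645)
-48437 - y(Z) = -48437 - (-953/1349)³ = -48437 - 1*(-865523177/2454911549) = -48437 + 865523177/2454911549 = -118907685175736/2454911549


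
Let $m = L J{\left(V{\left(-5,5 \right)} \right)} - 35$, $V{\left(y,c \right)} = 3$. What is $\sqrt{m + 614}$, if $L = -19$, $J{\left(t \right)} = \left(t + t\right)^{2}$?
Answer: $i \sqrt{105} \approx 10.247 i$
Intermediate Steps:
$J{\left(t \right)} = 4 t^{2}$ ($J{\left(t \right)} = \left(2 t\right)^{2} = 4 t^{2}$)
$m = -719$ ($m = - 19 \cdot 4 \cdot 3^{2} - 35 = - 19 \cdot 4 \cdot 9 - 35 = \left(-19\right) 36 - 35 = -684 - 35 = -719$)
$\sqrt{m + 614} = \sqrt{-719 + 614} = \sqrt{-105} = i \sqrt{105}$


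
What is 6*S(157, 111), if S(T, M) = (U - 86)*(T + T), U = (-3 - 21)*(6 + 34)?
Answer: -1970664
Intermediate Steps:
U = -960 (U = -24*40 = -960)
S(T, M) = -2092*T (S(T, M) = (-960 - 86)*(T + T) = -2092*T)
6*S(157, 111) = 6*(-2092*157) = 6*(-328444) = -1970664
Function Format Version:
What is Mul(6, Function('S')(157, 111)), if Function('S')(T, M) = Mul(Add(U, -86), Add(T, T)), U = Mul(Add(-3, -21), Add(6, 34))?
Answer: -1970664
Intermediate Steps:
U = -960 (U = Mul(-24, 40) = -960)
Function('S')(T, M) = Mul(-2092, T) (Function('S')(T, M) = Mul(Add(-960, -86), Add(T, T)) = Mul(-1046, Mul(2, T)) = Mul(-2092, T))
Mul(6, Function('S')(157, 111)) = Mul(6, Mul(-2092, 157)) = Mul(6, -328444) = -1970664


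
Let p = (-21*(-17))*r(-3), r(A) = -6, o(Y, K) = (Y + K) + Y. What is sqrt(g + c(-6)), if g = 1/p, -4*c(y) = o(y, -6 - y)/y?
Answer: 2*I*sqrt(15946)/357 ≈ 0.70744*I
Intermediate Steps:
o(Y, K) = K + 2*Y (o(Y, K) = (K + Y) + Y = K + 2*Y)
p = -2142 (p = -21*(-17)*(-6) = 357*(-6) = -2142)
c(y) = -(-6 + y)/(4*y) (c(y) = -((-6 - y) + 2*y)/(4*y) = -(-6 + y)/(4*y))
g = -1/2142 (g = 1/(-2142) = -1/2142 ≈ -0.00046685)
sqrt(g + c(-6)) = sqrt(-1/2142 + (1/4)*(6 - 1*(-6))/(-6)) = sqrt(-1/2142 + (1/4)*(-1/6)*(6 + 6)) = sqrt(-1/2142 + (1/4)*(-1/6)*12) = sqrt(-1/2142 - 1/2) = sqrt(-536/1071) = 2*I*sqrt(15946)/357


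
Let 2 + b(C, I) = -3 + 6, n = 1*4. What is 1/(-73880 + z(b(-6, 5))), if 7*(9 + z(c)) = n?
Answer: -7/517219 ≈ -1.3534e-5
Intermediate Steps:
n = 4
b(C, I) = 1 (b(C, I) = -2 + (-3 + 6) = -2 + 3 = 1)
z(c) = -59/7 (z(c) = -9 + (⅐)*4 = -9 + 4/7 = -59/7)
1/(-73880 + z(b(-6, 5))) = 1/(-73880 - 59/7) = 1/(-517219/7) = -7/517219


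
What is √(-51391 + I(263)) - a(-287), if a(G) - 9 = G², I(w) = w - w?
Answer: -82378 + I*√51391 ≈ -82378.0 + 226.7*I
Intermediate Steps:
I(w) = 0
a(G) = 9 + G²
√(-51391 + I(263)) - a(-287) = √(-51391 + 0) - (9 + (-287)²) = √(-51391) - (9 + 82369) = I*√51391 - 1*82378 = I*√51391 - 82378 = -82378 + I*√51391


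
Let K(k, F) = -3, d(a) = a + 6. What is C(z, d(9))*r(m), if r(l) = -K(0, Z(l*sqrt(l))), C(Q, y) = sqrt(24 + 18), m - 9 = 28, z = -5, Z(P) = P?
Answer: 3*sqrt(42) ≈ 19.442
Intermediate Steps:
d(a) = 6 + a
m = 37 (m = 9 + 28 = 37)
C(Q, y) = sqrt(42)
r(l) = 3 (r(l) = -1*(-3) = 3)
C(z, d(9))*r(m) = sqrt(42)*3 = 3*sqrt(42)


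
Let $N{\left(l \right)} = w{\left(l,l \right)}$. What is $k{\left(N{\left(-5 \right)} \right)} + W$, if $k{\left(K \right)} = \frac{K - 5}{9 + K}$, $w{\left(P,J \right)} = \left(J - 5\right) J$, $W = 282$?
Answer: $\frac{16683}{59} \approx 282.76$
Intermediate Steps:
$w{\left(P,J \right)} = J \left(-5 + J\right)$ ($w{\left(P,J \right)} = \left(-5 + J\right) J = J \left(-5 + J\right)$)
$N{\left(l \right)} = l \left(-5 + l\right)$
$k{\left(K \right)} = \frac{-5 + K}{9 + K}$
$k{\left(N{\left(-5 \right)} \right)} + W = \frac{-5 - 5 \left(-5 - 5\right)}{9 - 5 \left(-5 - 5\right)} + 282 = \frac{-5 - -50}{9 - -50} + 282 = \frac{-5 + 50}{9 + 50} + 282 = \frac{1}{59} \cdot 45 + 282 = \frac{45}{59} + 282 = \frac{16683}{59}$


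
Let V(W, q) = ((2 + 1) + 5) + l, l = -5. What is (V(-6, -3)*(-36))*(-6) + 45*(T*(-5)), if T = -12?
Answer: 3348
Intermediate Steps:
V(W, q) = 3 (V(W, q) = ((2 + 1) + 5) - 5 = (3 + 5) - 5 = 8 - 5 = 3)
(V(-6, -3)*(-36))*(-6) + 45*(T*(-5)) = (3*(-36))*(-6) + 45*(-12*(-5)) = -108*(-6) + 45*60 = 648 + 2700 = 3348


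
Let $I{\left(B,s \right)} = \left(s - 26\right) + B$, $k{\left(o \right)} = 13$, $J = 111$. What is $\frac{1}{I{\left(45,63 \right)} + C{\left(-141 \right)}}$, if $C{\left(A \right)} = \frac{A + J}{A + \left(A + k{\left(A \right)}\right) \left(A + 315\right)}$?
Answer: $\frac{7471}{612632} \approx 0.012195$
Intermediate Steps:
$C{\left(A \right)} = \frac{111 + A}{A + \left(13 + A\right) \left(315 + A\right)}$ ($C{\left(A \right)} = \frac{A + 111}{A + \left(A + 13\right) \left(A + 315\right)} = \frac{111 + A}{A + \left(13 + A\right) \left(315 + A\right)}$)
$I{\left(B,s \right)} = -26 + B + s$ ($I{\left(B,s \right)} = \left(-26 + s\right) + B = -26 + B + s$)
$\frac{1}{I{\left(45,63 \right)} + C{\left(-141 \right)}} = \frac{1}{\left(-26 + 45 + 63\right) + \frac{111 - 141}{4095 + \left(-141\right)^{2} + 329 \left(-141\right)}} = \frac{1}{82 + \frac{1}{4095 + 19881 - 46389} \left(-30\right)} = \frac{1}{82 + \frac{1}{-22413} \left(-30\right)} = \frac{1}{82 - - \frac{10}{7471}} = \frac{1}{82 + \frac{10}{7471}} = \frac{1}{\frac{612632}{7471}} = \frac{7471}{612632}$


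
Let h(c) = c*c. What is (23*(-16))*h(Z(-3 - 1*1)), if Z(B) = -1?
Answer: -368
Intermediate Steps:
h(c) = c²
(23*(-16))*h(Z(-3 - 1*1)) = (23*(-16))*(-1)² = -368*1 = -368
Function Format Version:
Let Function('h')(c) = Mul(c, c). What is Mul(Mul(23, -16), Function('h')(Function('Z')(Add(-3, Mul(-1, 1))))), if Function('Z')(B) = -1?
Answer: -368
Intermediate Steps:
Function('h')(c) = Pow(c, 2)
Mul(Mul(23, -16), Function('h')(Function('Z')(Add(-3, Mul(-1, 1))))) = Mul(Mul(23, -16), Pow(-1, 2)) = Mul(-368, 1) = -368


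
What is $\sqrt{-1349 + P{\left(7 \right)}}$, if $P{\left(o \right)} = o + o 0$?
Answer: $i \sqrt{1342} \approx 36.633 i$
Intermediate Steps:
$P{\left(o \right)} = o$ ($P{\left(o \right)} = o + 0 = o$)
$\sqrt{-1349 + P{\left(7 \right)}} = \sqrt{-1349 + 7} = \sqrt{-1342} = i \sqrt{1342}$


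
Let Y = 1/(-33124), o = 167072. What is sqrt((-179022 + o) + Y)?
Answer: I*sqrt(395831801)/182 ≈ 109.32*I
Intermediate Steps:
Y = -1/33124 ≈ -3.0190e-5
sqrt((-179022 + o) + Y) = sqrt((-179022 + 167072) - 1/33124) = sqrt(-11950 - 1/33124) = sqrt(-395831801/33124) = I*sqrt(395831801)/182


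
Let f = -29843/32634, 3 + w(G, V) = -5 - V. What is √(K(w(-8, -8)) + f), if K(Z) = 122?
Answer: √292411370/1554 ≈ 11.004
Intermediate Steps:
w(G, V) = -8 - V (w(G, V) = -3 + (-5 - V) = -8 - V)
f = -29843/32634 (f = -29843*1/32634 = -29843/32634 ≈ -0.91448)
√(K(w(-8, -8)) + f) = √(122 - 29843/32634) = √(3951505/32634) = √292411370/1554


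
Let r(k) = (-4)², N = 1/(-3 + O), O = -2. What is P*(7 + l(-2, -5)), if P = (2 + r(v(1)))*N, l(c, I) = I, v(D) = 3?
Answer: -36/5 ≈ -7.2000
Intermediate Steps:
N = -⅕ (N = 1/(-3 - 2) = 1/(-5) = -⅕ ≈ -0.20000)
r(k) = 16
P = -18/5 (P = (2 + 16)*(-⅕) = 18*(-⅕) = -18/5 ≈ -3.6000)
P*(7 + l(-2, -5)) = -18*(7 - 5)/5 = -18/5*2 = -36/5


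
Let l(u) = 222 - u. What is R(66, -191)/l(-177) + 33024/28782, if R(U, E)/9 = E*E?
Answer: 525730103/638001 ≈ 824.03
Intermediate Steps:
R(U, E) = 9*E**2 (R(U, E) = 9*(E*E) = 9*E**2)
R(66, -191)/l(-177) + 33024/28782 = (9*(-191)**2)/(222 - 1*(-177)) + 33024/28782 = (9*36481)/(222 + 177) + 33024*(1/28782) = 328329/399 + 5504/4797 = 328329*(1/399) + 5504/4797 = 109443/133 + 5504/4797 = 525730103/638001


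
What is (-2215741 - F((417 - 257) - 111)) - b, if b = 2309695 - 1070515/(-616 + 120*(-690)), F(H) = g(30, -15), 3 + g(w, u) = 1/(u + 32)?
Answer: -6417408107347/1418072 ≈ -4.5254e+6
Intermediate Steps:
g(w, u) = -3 + 1/(32 + u) (g(w, u) = -3 + 1/(u + 32) = -3 + 1/(32 + u))
F(H) = -50/17 (F(H) = (-95 - 3*(-15))/(32 - 15) = (-95 + 45)/17 = (1/17)*(-50) = -50/17)
b = 192666588635/83416 (b = 2309695 - 1070515/(-616 - 82800) = 2309695 - 1070515/(-83416) = 2309695 - 1070515*(-1/83416) = 2309695 + 1070515/83416 = 192666588635/83416 ≈ 2.3097e+6)
(-2215741 - F((417 - 257) - 111)) - b = (-2215741 - 1*(-50/17)) - 1*192666588635/83416 = (-2215741 + 50/17) - 192666588635/83416 = -37667547/17 - 192666588635/83416 = -6417408107347/1418072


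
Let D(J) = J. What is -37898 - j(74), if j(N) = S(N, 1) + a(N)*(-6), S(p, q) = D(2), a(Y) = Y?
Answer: -37456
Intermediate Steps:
S(p, q) = 2
j(N) = 2 - 6*N (j(N) = 2 + N*(-6) = 2 - 6*N)
-37898 - j(74) = -37898 - (2 - 6*74) = -37898 - (2 - 444) = -37898 - 1*(-442) = -37898 + 442 = -37456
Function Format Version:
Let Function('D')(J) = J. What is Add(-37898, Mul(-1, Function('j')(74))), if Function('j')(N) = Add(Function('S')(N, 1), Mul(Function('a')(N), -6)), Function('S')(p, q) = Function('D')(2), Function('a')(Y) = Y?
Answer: -37456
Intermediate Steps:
Function('S')(p, q) = 2
Function('j')(N) = Add(2, Mul(-6, N)) (Function('j')(N) = Add(2, Mul(N, -6)) = Add(2, Mul(-6, N)))
Add(-37898, Mul(-1, Function('j')(74))) = Add(-37898, Mul(-1, Add(2, Mul(-6, 74)))) = Add(-37898, Mul(-1, Add(2, -444))) = Add(-37898, Mul(-1, -442)) = Add(-37898, 442) = -37456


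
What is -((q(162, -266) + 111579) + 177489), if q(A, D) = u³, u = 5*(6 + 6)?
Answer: -505068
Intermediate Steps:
u = 60 (u = 5*12 = 60)
q(A, D) = 216000 (q(A, D) = 60³ = 216000)
-((q(162, -266) + 111579) + 177489) = -((216000 + 111579) + 177489) = -(327579 + 177489) = -1*505068 = -505068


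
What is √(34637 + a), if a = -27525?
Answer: 2*√1778 ≈ 84.333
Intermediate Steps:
√(34637 + a) = √(34637 - 27525) = √7112 = 2*√1778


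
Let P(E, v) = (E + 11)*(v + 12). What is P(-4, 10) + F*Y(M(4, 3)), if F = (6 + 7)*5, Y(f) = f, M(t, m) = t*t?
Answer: 1194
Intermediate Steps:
M(t, m) = t²
P(E, v) = (11 + E)*(12 + v)
F = 65 (F = 13*5 = 65)
P(-4, 10) + F*Y(M(4, 3)) = (132 + 11*10 + 12*(-4) - 4*10) + 65*4² = (132 + 110 - 48 - 40) + 65*16 = 154 + 1040 = 1194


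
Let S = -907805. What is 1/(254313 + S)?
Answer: -1/653492 ≈ -1.5302e-6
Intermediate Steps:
1/(254313 + S) = 1/(254313 - 907805) = 1/(-653492) = -1/653492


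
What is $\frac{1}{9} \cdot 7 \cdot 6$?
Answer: $\frac{14}{3} \approx 4.6667$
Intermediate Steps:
$\frac{1}{9} \cdot 7 \cdot 6 = \frac{7}{9} \cdot 6 = \frac{14}{3}$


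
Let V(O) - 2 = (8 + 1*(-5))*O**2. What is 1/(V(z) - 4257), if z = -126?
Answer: 1/43373 ≈ 2.3056e-5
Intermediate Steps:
V(O) = 2 + 3*O**2 (V(O) = 2 + (8 + 1*(-5))*O**2 = 2 + (8 - 5)*O**2 = 2 + 3*O**2)
1/(V(z) - 4257) = 1/((2 + 3*(-126)**2) - 4257) = 1/((2 + 3*15876) - 4257) = 1/((2 + 47628) - 4257) = 1/(47630 - 4257) = 1/43373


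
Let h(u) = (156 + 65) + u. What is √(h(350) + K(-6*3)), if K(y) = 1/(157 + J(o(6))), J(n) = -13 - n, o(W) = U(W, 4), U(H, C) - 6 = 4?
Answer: √10253010/134 ≈ 23.896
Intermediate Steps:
U(H, C) = 10 (U(H, C) = 6 + 4 = 10)
o(W) = 10
h(u) = 221 + u
K(y) = 1/134 (K(y) = 1/(157 + (-13 - 1*10)) = 1/(157 + (-13 - 10)) = 1/(157 - 23) = 1/134)
√(h(350) + K(-6*3)) = √((221 + 350) + 1/134) = √(571 + 1/134) = √(76515/134) = √10253010/134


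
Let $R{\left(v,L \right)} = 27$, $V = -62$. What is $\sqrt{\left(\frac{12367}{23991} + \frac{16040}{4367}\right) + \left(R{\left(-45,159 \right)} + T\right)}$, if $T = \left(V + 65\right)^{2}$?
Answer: $\frac{\sqrt{3645686933740797}}{9524427} \approx 6.3394$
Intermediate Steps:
$T = 9$ ($T = \left(-62 + 65\right)^{2} = 3^{2} = 9$)
$\sqrt{\left(\frac{12367}{23991} + \frac{16040}{4367}\right) + \left(R{\left(-45,159 \right)} + T\right)} = \sqrt{\left(\frac{12367}{23991} + \frac{16040}{4367}\right) + \left(27 + 9\right)} = \sqrt{\left(12367 \cdot \frac{1}{23991} + 16040 \cdot \frac{1}{4367}\right) + 36} = \sqrt{\left(\frac{12367}{23991} + \frac{16040}{4367}\right) + 36} = \sqrt{\frac{39892939}{9524427} + 36} = \sqrt{\frac{382772311}{9524427}} = \frac{\sqrt{3645686933740797}}{9524427}$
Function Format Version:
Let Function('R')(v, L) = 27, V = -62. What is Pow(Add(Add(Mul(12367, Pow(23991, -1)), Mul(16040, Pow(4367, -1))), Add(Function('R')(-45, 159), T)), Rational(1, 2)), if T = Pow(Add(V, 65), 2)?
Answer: Mul(Rational(1, 9524427), Pow(3645686933740797, Rational(1, 2))) ≈ 6.3394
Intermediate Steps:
T = 9 (T = Pow(Add(-62, 65), 2) = Pow(3, 2) = 9)
Pow(Add(Add(Mul(12367, Pow(23991, -1)), Mul(16040, Pow(4367, -1))), Add(Function('R')(-45, 159), T)), Rational(1, 2)) = Pow(Add(Add(Mul(12367, Pow(23991, -1)), Mul(16040, Pow(4367, -1))), Add(27, 9)), Rational(1, 2)) = Pow(Add(Add(Mul(12367, Rational(1, 23991)), Mul(16040, Rational(1, 4367))), 36), Rational(1, 2)) = Pow(Add(Add(Rational(12367, 23991), Rational(16040, 4367)), 36), Rational(1, 2)) = Pow(Add(Rational(39892939, 9524427), 36), Rational(1, 2)) = Pow(Rational(382772311, 9524427), Rational(1, 2)) = Mul(Rational(1, 9524427), Pow(3645686933740797, Rational(1, 2)))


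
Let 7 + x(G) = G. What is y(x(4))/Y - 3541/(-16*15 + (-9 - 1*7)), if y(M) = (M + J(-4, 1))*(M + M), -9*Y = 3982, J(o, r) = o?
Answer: 7001747/509696 ≈ 13.737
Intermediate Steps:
x(G) = -7 + G
Y = -3982/9 (Y = -⅑*3982 = -3982/9 ≈ -442.44)
y(M) = 2*M*(-4 + M) (y(M) = (M - 4)*(M + M) = (-4 + M)*(2*M) = 2*M*(-4 + M))
y(x(4))/Y - 3541/(-16*15 + (-9 - 1*7)) = (2*(-7 + 4)*(-4 + (-7 + 4)))/(-3982/9) - 3541/(-16*15 + (-9 - 1*7)) = (2*(-3)*(-4 - 3))*(-9/3982) - 3541/(-240 + (-9 - 7)) = (2*(-3)*(-7))*(-9/3982) - 3541/(-240 - 16) = 42*(-9/3982) - 3541/(-256) = -189/1991 - 3541*(-1/256) = -189/1991 + 3541/256 = 7001747/509696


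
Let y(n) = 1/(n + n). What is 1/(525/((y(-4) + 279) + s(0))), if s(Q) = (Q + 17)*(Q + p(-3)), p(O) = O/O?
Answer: 789/1400 ≈ 0.56357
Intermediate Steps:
y(n) = 1/(2*n)
p(O) = 1
s(Q) = (1 + Q)*(17 + Q) (s(Q) = (Q + 17)*(Q + 1) = (17 + Q)*(1 + Q) = (1 + Q)*(17 + Q))
1/(525/((y(-4) + 279) + s(0))) = 1/(525/(((½)/(-4) + 279) + (17 + 0² + 18*0))) = 1/(525/(((½)*(-¼) + 279) + (17 + 0 + 0))) = 1/(525/((-⅛ + 279) + 17)) = 1/(525/(2231/8 + 17)) = 1/(525/(2367/8)) = 1/(525*(8/2367)) = 1/(1400/789) = 789/1400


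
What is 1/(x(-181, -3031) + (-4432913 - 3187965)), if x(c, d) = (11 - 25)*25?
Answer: -1/7621228 ≈ -1.3121e-7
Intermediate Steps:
x(c, d) = -350 (x(c, d) = -14*25 = -350)
1/(x(-181, -3031) + (-4432913 - 3187965)) = 1/(-350 + (-4432913 - 3187965)) = 1/(-350 - 7620878) = 1/(-7621228) = -1/7621228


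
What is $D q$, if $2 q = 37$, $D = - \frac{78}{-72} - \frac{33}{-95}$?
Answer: $\frac{60347}{2280} \approx 26.468$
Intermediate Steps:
$D = \frac{1631}{1140}$ ($D = \left(-78\right) \left(- \frac{1}{72}\right) - - \frac{33}{95} = \frac{13}{12} + \frac{33}{95} = \frac{1631}{1140} \approx 1.4307$)
$q = \frac{37}{2}$ ($q = \frac{1}{2} \cdot 37 = \frac{37}{2} \approx 18.5$)
$D q = \frac{1631}{1140} \cdot \frac{37}{2} = \frac{60347}{2280}$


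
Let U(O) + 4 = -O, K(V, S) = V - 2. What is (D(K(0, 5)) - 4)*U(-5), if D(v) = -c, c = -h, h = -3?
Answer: -7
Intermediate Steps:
K(V, S) = -2 + V
c = 3 (c = -1*(-3) = 3)
U(O) = -4 - O
D(v) = -3 (D(v) = -1*3 = -3)
(D(K(0, 5)) - 4)*U(-5) = (-3 - 4)*(-4 - 1*(-5)) = -7*(-4 + 5) = -7*1 = -7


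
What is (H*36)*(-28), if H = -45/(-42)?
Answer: -1080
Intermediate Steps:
H = 15/14 (H = -45*(-1/42) = 15/14 ≈ 1.0714)
(H*36)*(-28) = ((15/14)*36)*(-28) = (270/7)*(-28) = -1080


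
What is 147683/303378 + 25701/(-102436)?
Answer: 3665468905/15538414404 ≈ 0.23590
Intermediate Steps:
147683/303378 + 25701/(-102436) = 147683*(1/303378) + 25701*(-1/102436) = 147683/303378 - 25701/102436 = 3665468905/15538414404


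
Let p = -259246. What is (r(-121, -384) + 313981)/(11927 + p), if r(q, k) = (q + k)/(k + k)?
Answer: -241137913/189940992 ≈ -1.2695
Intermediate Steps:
r(q, k) = (k + q)/(2*k) (r(q, k) = (k + q)/((2*k)) = (k + q)*(1/(2*k)) = (k + q)/(2*k))
(r(-121, -384) + 313981)/(11927 + p) = ((½)*(-384 - 121)/(-384) + 313981)/(11927 - 259246) = ((½)*(-1/384)*(-505) + 313981)/(-247319) = (505/768 + 313981)*(-1/247319) = (241137913/768)*(-1/247319) = -241137913/189940992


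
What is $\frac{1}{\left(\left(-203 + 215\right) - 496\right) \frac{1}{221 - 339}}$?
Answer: $\frac{59}{242} \approx 0.2438$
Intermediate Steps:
$\frac{1}{\left(\left(-203 + 215\right) - 496\right) \frac{1}{221 - 339}} = \frac{1}{\left(12 - 496\right) \frac{1}{-118}} = \frac{1}{\left(-484\right) \left(- \frac{1}{118}\right)} = \frac{1}{\frac{242}{59}} = \frac{59}{242}$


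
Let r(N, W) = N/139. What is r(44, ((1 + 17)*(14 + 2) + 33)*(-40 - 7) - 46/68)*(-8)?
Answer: -352/139 ≈ -2.5324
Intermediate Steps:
r(N, W) = N/139 (r(N, W) = N*(1/139) = N/139)
r(44, ((1 + 17)*(14 + 2) + 33)*(-40 - 7) - 46/68)*(-8) = ((1/139)*44)*(-8) = (44/139)*(-8) = -352/139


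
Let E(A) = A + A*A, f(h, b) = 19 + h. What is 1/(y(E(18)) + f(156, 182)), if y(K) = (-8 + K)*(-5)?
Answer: -1/1495 ≈ -0.00066890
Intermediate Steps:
E(A) = A + A²
y(K) = 40 - 5*K
1/(y(E(18)) + f(156, 182)) = 1/((40 - 90*(1 + 18)) + (19 + 156)) = 1/((40 - 90*19) + 175) = 1/((40 - 5*342) + 175) = 1/((40 - 1710) + 175) = 1/(-1670 + 175) = 1/(-1495) = -1/1495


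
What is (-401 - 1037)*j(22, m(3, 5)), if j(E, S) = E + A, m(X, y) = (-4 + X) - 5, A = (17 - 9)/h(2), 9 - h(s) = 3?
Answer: -100660/3 ≈ -33553.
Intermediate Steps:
h(s) = 6 (h(s) = 9 - 1*3 = 9 - 3 = 6)
A = 4/3 (A = (17 - 9)/6 = 8*(⅙) = 4/3 ≈ 1.3333)
m(X, y) = -9 + X
j(E, S) = 4/3 + E (j(E, S) = E + 4/3 = 4/3 + E)
(-401 - 1037)*j(22, m(3, 5)) = (-401 - 1037)*(4/3 + 22) = -1438*70/3 = -100660/3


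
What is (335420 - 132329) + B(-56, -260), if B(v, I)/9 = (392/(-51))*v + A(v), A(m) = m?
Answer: 3509835/17 ≈ 2.0646e+5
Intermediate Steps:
B(v, I) = -1023*v/17 (B(v, I) = 9*((392/(-51))*v + v) = 9*((392*(-1/51))*v + v) = 9*(-392*v/51 + v) = 9*(-341*v/51) = -1023*v/17)
(335420 - 132329) + B(-56, -260) = (335420 - 132329) - 1023/17*(-56) = 203091 + 57288/17 = 3509835/17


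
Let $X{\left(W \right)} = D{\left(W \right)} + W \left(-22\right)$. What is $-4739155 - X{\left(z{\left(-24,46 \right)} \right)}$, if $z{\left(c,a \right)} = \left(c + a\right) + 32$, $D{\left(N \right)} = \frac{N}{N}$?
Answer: $-4737968$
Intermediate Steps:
$D{\left(N \right)} = 1$
$z{\left(c,a \right)} = 32 + a + c$ ($z{\left(c,a \right)} = \left(a + c\right) + 32 = 32 + a + c$)
$X{\left(W \right)} = 1 - 22 W$ ($X{\left(W \right)} = 1 + W \left(-22\right) = 1 - 22 W$)
$-4739155 - X{\left(z{\left(-24,46 \right)} \right)} = -4739155 - \left(1 - 22 \left(32 + 46 - 24\right)\right) = -4739155 - \left(1 - 1188\right) = -4739155 - -1187 = -4739155 + 1187 = -4737968$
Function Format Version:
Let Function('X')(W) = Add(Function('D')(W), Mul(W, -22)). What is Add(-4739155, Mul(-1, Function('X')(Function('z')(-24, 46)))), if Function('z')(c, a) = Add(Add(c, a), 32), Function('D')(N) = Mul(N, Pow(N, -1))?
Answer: -4737968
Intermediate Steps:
Function('D')(N) = 1
Function('z')(c, a) = Add(32, a, c) (Function('z')(c, a) = Add(Add(a, c), 32) = Add(32, a, c))
Function('X')(W) = Add(1, Mul(-22, W)) (Function('X')(W) = Add(1, Mul(W, -22)) = Add(1, Mul(-22, W)))
Add(-4739155, Mul(-1, Function('X')(Function('z')(-24, 46)))) = Add(-4739155, Mul(-1, Add(1, Mul(-22, Add(32, 46, -24))))) = Add(-4739155, Mul(-1, Add(1, Mul(-22, 54)))) = Add(-4739155, Mul(-1, Add(1, -1188))) = Add(-4739155, Mul(-1, -1187)) = Add(-4739155, 1187) = -4737968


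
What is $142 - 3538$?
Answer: $-3396$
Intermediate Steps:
$142 - 3538 = -3396$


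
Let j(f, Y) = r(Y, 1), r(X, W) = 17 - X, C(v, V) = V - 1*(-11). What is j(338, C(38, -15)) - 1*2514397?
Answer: -2514376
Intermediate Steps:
C(v, V) = 11 + V (C(v, V) = V + 11 = 11 + V)
j(f, Y) = 17 - Y
j(338, C(38, -15)) - 1*2514397 = (17 - (11 - 15)) - 1*2514397 = (17 - 1*(-4)) - 2514397 = (17 + 4) - 2514397 = 21 - 2514397 = -2514376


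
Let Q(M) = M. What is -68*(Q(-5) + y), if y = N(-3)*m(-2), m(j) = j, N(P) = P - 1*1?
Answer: -204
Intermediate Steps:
N(P) = -1 + P (N(P) = P - 1 = -1 + P)
y = 8 (y = (-1 - 3)*(-2) = -4*(-2) = 8)
-68*(Q(-5) + y) = -68*(-5 + 8) = -68*3 = -204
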